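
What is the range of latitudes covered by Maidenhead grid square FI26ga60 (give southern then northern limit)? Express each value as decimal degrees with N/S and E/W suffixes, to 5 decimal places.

Field F=5, I=8: +5·20° lon, +8·10° lat → SW at lon -80°, lat -10°.
Square 2, 6: +2·2° lon, +6·1° lat → SW at lon -76°, lat -4°.
Subsquare g=6, a=0: +6·0.0833333° lon, +0·0.0416667° lat → SW at lon -75.5°, lat -4°.
Extended square 6, 0: +6·0.00833333° lon, +0·0.00416667° lat → SW at lon -75.45°, lat -4°.
Cell spans 0.00833333° lon × 0.00416667° lat.
south 4.00000° S, north 3.99583° S.

4.00000° S, 3.99583° S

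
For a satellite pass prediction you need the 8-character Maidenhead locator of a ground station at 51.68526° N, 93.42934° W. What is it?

EO31gq84

Add 180° to longitude and 90° to latitude: 86.57066, 141.68526.
Field: 86.57066/20 → 4 → E, 141.68526/10 → 14 → O; chars EO.
Square: 6.57066/2 → 3, 1.68526/1 → 1; chars 31.
Subsquare: 0.57066/0.0833333 → 6 → g, 0.68526/0.0416667 → 16 → q; chars gq.
Extended square: 0.07066/0.00833333 → 8, 0.01859/0.00416667 → 4; chars 84.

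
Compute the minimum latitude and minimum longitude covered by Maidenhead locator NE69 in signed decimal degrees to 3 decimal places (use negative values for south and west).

-41.000, 92.000

Field N=13, E=4: +13·20° lon, +4·10° lat → SW at lon 80°, lat -50°.
Square 6, 9: +6·2° lon, +9·1° lat → SW at lon 92°, lat -41°.
latitude -41.000, longitude 92.000.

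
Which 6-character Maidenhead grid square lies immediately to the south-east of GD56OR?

GD56pq

Longitude subsquare o = 14; +1 → 15 = p.
Latitude subsquare r = 17; −1 → 16 = q.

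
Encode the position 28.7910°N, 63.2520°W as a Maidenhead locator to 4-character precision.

FL88

Add 180° to longitude and 90° to latitude: 116.75, 118.79.
Field (20°×10°, letters A–R): lon ⌊116.75/20⌋ = 5 → F; lat ⌊118.79/10⌋ = 11 → L.
Square (2°×1°, digits 0–9): lon ⌊16.75/2⌋ = 8; lat ⌊8.79/1⌋ = 8.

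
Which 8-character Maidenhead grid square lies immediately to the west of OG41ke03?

Longitude extended square 0; −1 → -1, wraps to 9, carry into subsquare.
Longitude subsquare k = 10; −1 → 9 = j.
The latitude characters are unchanged.

OG41je93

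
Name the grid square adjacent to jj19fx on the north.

JK10fa

Latitude subsquare x = 23; +1 → 24, wraps to 0 = a, carry into square.
Latitude square 9; +1 → 10, wraps to 0, carry into field.
Latitude field J = 9; +1 → 10 = K.
The longitude characters are unchanged.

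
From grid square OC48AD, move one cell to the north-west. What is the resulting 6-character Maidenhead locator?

Longitude subsquare a = 0; −1 → -1, wraps to 23 = x, carry into square.
Longitude square 4; −1 → 3.
Latitude subsquare d = 3; +1 → 4 = e.

OC38xe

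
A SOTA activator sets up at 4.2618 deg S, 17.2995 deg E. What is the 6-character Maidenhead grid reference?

JI85pr

Add 180° to longitude and 90° to latitude: 197.2995, 85.7382.
Field: 197.2995/20 → 9 → J, 85.7382/10 → 8 → I; chars JI.
Square: 17.2995/2 → 8, 5.7382/1 → 5; chars 85.
Subsquare: 1.2995/0.0833333 → 15 → p, 0.7382/0.0416667 → 17 → r; chars pr.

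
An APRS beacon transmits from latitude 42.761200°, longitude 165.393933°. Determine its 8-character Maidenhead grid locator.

Shift to the Maidenhead origin (180°W, 90°S): lon 345.39393, lat 132.76120.
Field: lon ⌊345.39393/20⌋ = 17 → R; lat ⌊132.76120/10⌋ = 13 → N.
Square: lon ⌊5.39393/2⌋ = 2; lat ⌊2.76120/1⌋ = 2.
Subsquare: lon ⌊1.39393/0.0833333⌋ = 16 → q; lat ⌊0.76120/0.0416667⌋ = 18 → s.
Extended square: lon ⌊0.06060/0.00833333⌋ = 7; lat ⌊0.01120/0.00416667⌋ = 2.

RN22qs72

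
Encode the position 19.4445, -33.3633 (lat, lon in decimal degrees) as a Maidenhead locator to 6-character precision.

Shift to the Maidenhead origin (180°W, 90°S): lon 146.6367, lat 109.4445.
Field: 146.6367/20 → 7 → H, 109.4445/10 → 10 → K; chars HK.
Square: 6.6367/2 → 3, 9.4445/1 → 9; chars 39.
Subsquare: 0.6367/0.0833333 → 7 → h, 0.4445/0.0416667 → 10 → k; chars hk.

HK39hk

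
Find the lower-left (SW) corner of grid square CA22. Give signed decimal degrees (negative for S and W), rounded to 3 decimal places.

-88.000, -136.000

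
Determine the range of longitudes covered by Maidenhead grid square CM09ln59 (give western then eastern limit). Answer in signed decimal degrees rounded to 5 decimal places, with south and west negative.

-139.04167, -139.03333

Field C=2, M=12: +2·20° lon, +12·10° lat → SW at lon -140°, lat 30°.
Square 0, 9: +0·2° lon, +9·1° lat → SW at lon -140°, lat 39°.
Subsquare l=11, n=13: +11·0.0833333° lon, +13·0.0416667° lat → SW at lon -139.083°, lat 39.5417°.
Extended square 5, 9: +5·0.00833333° lon, +9·0.00416667° lat → SW at lon -139.042°, lat 39.5792°.
Cell spans 0.00833333° lon × 0.00416667° lat.
west -139.04167, east -139.03333.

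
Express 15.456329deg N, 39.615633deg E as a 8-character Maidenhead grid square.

KK95tk39

Shift to the Maidenhead origin (180°W, 90°S): lon 219.61563, lat 105.45633.
Field: 219.61563/20 → 10 → K, 105.45633/10 → 10 → K; chars KK.
Square: 19.61563/2 → 9, 5.45633/1 → 5; chars 95.
Subsquare: 1.61563/0.0833333 → 19 → t, 0.45633/0.0416667 → 10 → k; chars tk.
Extended square: 0.03230/0.00833333 → 3, 0.03966/0.00416667 → 9; chars 39.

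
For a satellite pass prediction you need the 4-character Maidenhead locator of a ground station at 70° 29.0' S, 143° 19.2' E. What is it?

Shift to the Maidenhead origin (180°W, 90°S): lon 323.32, lat 19.52.
Field (20°×10°, letters A–R): 323.32/20 → 16 → Q, 19.52/10 → 1 → B; chars QB.
Square (2°×1°, digits 0–9): 3.32/2 → 1, 9.52/1 → 9; chars 19.

QB19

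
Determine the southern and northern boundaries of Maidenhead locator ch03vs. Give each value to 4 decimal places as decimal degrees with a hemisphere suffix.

16.2500° S, 16.2083° S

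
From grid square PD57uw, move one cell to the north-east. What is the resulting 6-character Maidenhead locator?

PD57vx

Longitude subsquare u = 20; +1 → 21 = v.
Latitude subsquare w = 22; +1 → 23 = x.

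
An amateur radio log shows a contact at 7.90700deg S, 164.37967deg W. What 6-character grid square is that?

Shift to the Maidenhead origin (180°W, 90°S): lon 15.6203, lat 82.0930.
Field (20°×10°, letters A–R): 15.6203/20 → 0 → A, 82.0930/10 → 8 → I; chars AI.
Square (2°×1°, digits 0–9): 15.6203/2 → 7, 2.0930/1 → 2; chars 72.
Subsquare (5′×2.5′, letters a–x): 1.6203/0.0833333 → 19 → t, 0.0930/0.0416667 → 2 → c; chars tc.

AI72tc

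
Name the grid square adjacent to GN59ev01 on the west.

Longitude extended square 0; −1 → -1, wraps to 9, carry into subsquare.
Longitude subsquare e = 4; −1 → 3 = d.
The latitude characters are unchanged.

GN59dv91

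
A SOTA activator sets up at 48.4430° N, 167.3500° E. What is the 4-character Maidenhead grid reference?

RN38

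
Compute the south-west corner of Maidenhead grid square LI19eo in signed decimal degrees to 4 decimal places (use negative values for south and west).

Field L=11, I=8: +11·20° lon, +8·10° lat → SW at lon 40°, lat -10°.
Square 1, 9: +1·2° lon, +9·1° lat → SW at lon 42°, lat -1°.
Subsquare e=4, o=14: +4·0.0833333° lon, +14·0.0416667° lat → SW at lon 42.3333°, lat -0.416667°.
latitude -0.4167, longitude 42.3333.

-0.4167, 42.3333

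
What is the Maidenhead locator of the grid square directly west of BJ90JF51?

BJ90jf41

Longitude extended square 5; −1 → 4.
The latitude characters are unchanged.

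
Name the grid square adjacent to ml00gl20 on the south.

ML00gk29

Latitude extended square 0; −1 → -1, wraps to 9, carry into subsquare.
Latitude subsquare l = 11; −1 → 10 = k.
The longitude characters are unchanged.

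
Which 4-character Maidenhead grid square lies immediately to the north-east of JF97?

Longitude square 9; +1 → 10, wraps to 0, carry into field.
Longitude field J = 9; +1 → 10 = K.
Latitude square 7; +1 → 8.

KF08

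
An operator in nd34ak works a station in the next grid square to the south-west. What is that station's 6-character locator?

Longitude subsquare a = 0; −1 → -1, wraps to 23 = x, carry into square.
Longitude square 3; −1 → 2.
Latitude subsquare k = 10; −1 → 9 = j.

ND24xj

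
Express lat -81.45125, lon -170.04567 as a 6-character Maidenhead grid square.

AA48xn

Offset from 180°W / 90°S: lon 9.9543°, lat 8.5487°.
Field: lon ⌊9.9543/20⌋ = 0 → A; lat ⌊8.5487/10⌋ = 0 → A.
Square: lon ⌊9.9543/2⌋ = 4; lat ⌊8.5487/1⌋ = 8.
Subsquare: lon ⌊1.9543/0.0833333⌋ = 23 → x; lat ⌊0.5487/0.0416667⌋ = 13 → n.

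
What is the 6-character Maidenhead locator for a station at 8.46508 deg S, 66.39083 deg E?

Add 180° to longitude and 90° to latitude: 246.3908, 81.5349.
Field: lon ⌊246.3908/20⌋ = 12 → M; lat ⌊81.5349/10⌋ = 8 → I.
Square: lon ⌊6.3908/2⌋ = 3; lat ⌊1.5349/1⌋ = 1.
Subsquare: lon ⌊0.3908/0.0833333⌋ = 4 → e; lat ⌊0.5349/0.0416667⌋ = 12 → m.

MI31em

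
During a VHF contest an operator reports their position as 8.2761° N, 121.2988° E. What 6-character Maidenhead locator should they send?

PJ08pg

Add 180° to longitude and 90° to latitude: 301.2988, 98.2761.
Field: 301.2988/20 → 15 → P, 98.2761/10 → 9 → J; chars PJ.
Square: 1.2988/2 → 0, 8.2761/1 → 8; chars 08.
Subsquare: 1.2988/0.0833333 → 15 → p, 0.2761/0.0416667 → 6 → g; chars pg.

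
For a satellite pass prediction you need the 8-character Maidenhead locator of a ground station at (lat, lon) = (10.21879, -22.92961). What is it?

Add 180° to longitude and 90° to latitude: 157.07039, 100.21879.
Field: lon ⌊157.07039/20⌋ = 7 → H; lat ⌊100.21879/10⌋ = 10 → K.
Square: lon ⌊17.07039/2⌋ = 8; lat ⌊0.21879/1⌋ = 0.
Subsquare: lon ⌊1.07039/0.0833333⌋ = 12 → m; lat ⌊0.21879/0.0416667⌋ = 5 → f.
Extended square: lon ⌊0.07039/0.00833333⌋ = 8; lat ⌊0.01046/0.00416667⌋ = 2.

HK80mf82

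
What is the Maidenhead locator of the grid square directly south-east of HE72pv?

HE72qu

Longitude subsquare p = 15; +1 → 16 = q.
Latitude subsquare v = 21; −1 → 20 = u.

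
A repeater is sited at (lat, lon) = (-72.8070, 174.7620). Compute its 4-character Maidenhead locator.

RB77

Add 180° to longitude and 90° to latitude: 354.76, 17.19.
Field: 354.76/20 → 17 → R, 17.19/10 → 1 → B; chars RB.
Square: 14.76/2 → 7, 7.19/1 → 7; chars 77.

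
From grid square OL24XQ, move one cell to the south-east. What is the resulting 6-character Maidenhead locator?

OL34ap

Longitude subsquare x = 23; +1 → 24, wraps to 0 = a, carry into square.
Longitude square 2; +1 → 3.
Latitude subsquare q = 16; −1 → 15 = p.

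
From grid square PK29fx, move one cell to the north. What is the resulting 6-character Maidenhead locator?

PL20fa

Latitude subsquare x = 23; +1 → 24, wraps to 0 = a, carry into square.
Latitude square 9; +1 → 10, wraps to 0, carry into field.
Latitude field K = 10; +1 → 11 = L.
The longitude characters are unchanged.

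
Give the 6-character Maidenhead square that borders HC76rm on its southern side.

HC76rl

Latitude subsquare m = 12; −1 → 11 = l.
The longitude characters are unchanged.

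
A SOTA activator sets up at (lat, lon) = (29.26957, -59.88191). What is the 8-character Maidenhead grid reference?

GL09bg44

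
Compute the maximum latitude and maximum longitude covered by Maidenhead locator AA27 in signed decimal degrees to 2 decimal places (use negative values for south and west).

-82.00, -174.00

Field A=0, A=0: +0·20° lon, +0·10° lat → SW at lon -180°, lat -90°.
Square 2, 7: +2·2° lon, +7·1° lat → SW at lon -176°, lat -83°.
Cell spans 2° lon × 1° lat. NE corner is SW corner plus one full cell.
latitude -82.00, longitude -174.00.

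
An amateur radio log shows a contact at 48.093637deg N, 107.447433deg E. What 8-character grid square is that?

ON38rc32

Add 180° to longitude and 90° to latitude: 287.44743, 138.09364.
Field: lon ⌊287.44743/20⌋ = 14 → O; lat ⌊138.09364/10⌋ = 13 → N.
Square: lon ⌊7.44743/2⌋ = 3; lat ⌊8.09364/1⌋ = 8.
Subsquare: lon ⌊1.44743/0.0833333⌋ = 17 → r; lat ⌊0.09364/0.0416667⌋ = 2 → c.
Extended square: lon ⌊0.03077/0.00833333⌋ = 3; lat ⌊0.01030/0.00416667⌋ = 2.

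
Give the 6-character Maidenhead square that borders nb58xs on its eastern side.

NB68as

Longitude subsquare x = 23; +1 → 24, wraps to 0 = a, carry into square.
Longitude square 5; +1 → 6.
The latitude characters are unchanged.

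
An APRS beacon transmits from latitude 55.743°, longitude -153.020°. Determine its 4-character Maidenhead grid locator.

BO35

Shift to the Maidenhead origin (180°W, 90°S): lon 26.98, lat 145.74.
Field: 26.98/20 → 1 → B, 145.74/10 → 14 → O; chars BO.
Square: 6.98/2 → 3, 5.74/1 → 5; chars 35.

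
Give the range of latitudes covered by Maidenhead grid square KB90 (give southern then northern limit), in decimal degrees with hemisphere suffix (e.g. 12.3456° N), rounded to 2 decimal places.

80.00° S, 79.00° S

Field K=10, B=1: +10·20° lon, +1·10° lat → SW at lon 20°, lat -80°.
Square 9, 0: +9·2° lon, +0·1° lat → SW at lon 38°, lat -80°.
Cell spans 2° lon × 1° lat.
south 80.00° S, north 79.00° S.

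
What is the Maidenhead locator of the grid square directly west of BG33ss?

BG33rs

Longitude subsquare s = 18; −1 → 17 = r.
The latitude characters are unchanged.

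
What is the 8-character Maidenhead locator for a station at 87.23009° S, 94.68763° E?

Add 180° to longitude and 90° to latitude: 274.68763, 2.76991.
Field: lon ⌊274.68763/20⌋ = 13 → N; lat ⌊2.76991/10⌋ = 0 → A.
Square: lon ⌊14.68763/2⌋ = 7; lat ⌊2.76991/1⌋ = 2.
Subsquare: lon ⌊0.68763/0.0833333⌋ = 8 → i; lat ⌊0.76991/0.0416667⌋ = 18 → s.
Extended square: lon ⌊0.02096/0.00833333⌋ = 2; lat ⌊0.01991/0.00416667⌋ = 4.

NA72is24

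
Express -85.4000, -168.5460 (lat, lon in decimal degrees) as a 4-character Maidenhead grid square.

Offset from 180°W / 90°S: lon 11.45°, lat 4.60°.
Field (20°×10°, letters A–R): 11.45/20 → 0 → A, 4.60/10 → 0 → A; chars AA.
Square (2°×1°, digits 0–9): 11.45/2 → 5, 4.60/1 → 4; chars 54.

AA54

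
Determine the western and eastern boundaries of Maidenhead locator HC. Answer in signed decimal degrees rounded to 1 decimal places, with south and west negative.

-40.0, -20.0

Field H=7, C=2: +7·20° lon, +2·10° lat → SW at lon -40°, lat -70°.
Cell spans 20° lon × 10° lat.
west -40.0, east -20.0.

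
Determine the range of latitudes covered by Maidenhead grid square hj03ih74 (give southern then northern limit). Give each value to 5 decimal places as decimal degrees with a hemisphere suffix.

3.30833° N, 3.31250° N

Field H=7, J=9: +7·20° lon, +9·10° lat → SW at lon -40°, lat 0°.
Square 0, 3: +0·2° lon, +3·1° lat → SW at lon -40°, lat 3°.
Subsquare i=8, h=7: +8·0.0833333° lon, +7·0.0416667° lat → SW at lon -39.3333°, lat 3.29167°.
Extended square 7, 4: +7·0.00833333° lon, +4·0.00416667° lat → SW at lon -39.275°, lat 3.30833°.
Cell spans 0.00833333° lon × 0.00416667° lat.
south 3.30833° N, north 3.31250° N.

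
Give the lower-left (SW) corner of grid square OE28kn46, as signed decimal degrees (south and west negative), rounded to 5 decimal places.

-41.43333, 104.86667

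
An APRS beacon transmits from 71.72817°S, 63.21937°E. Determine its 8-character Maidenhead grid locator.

MB18og65

Offset from 180°W / 90°S: lon 243.21937°, lat 18.27183°.
Field: lon ⌊243.21937/20⌋ = 12 → M; lat ⌊18.27183/10⌋ = 1 → B.
Square: lon ⌊3.21937/2⌋ = 1; lat ⌊8.27183/1⌋ = 8.
Subsquare: lon ⌊1.21937/0.0833333⌋ = 14 → o; lat ⌊0.27183/0.0416667⌋ = 6 → g.
Extended square: lon ⌊0.05270/0.00833333⌋ = 6; lat ⌊0.02183/0.00416667⌋ = 5.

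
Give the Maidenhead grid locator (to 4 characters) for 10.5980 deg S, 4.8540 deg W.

IH79

Shift to the Maidenhead origin (180°W, 90°S): lon 175.15, lat 79.40.
Field (20°×10°, letters A–R): 175.15/20 → 8 → I, 79.40/10 → 7 → H; chars IH.
Square (2°×1°, digits 0–9): 15.15/2 → 7, 9.40/1 → 9; chars 79.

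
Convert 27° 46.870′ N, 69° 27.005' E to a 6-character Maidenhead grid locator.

ML47rs

Add 180° to longitude and 90° to latitude: 249.4501, 117.7812.
Field (20°×10°, letters A–R): lon ⌊249.4501/20⌋ = 12 → M; lat ⌊117.7812/10⌋ = 11 → L.
Square (2°×1°, digits 0–9): lon ⌊9.4501/2⌋ = 4; lat ⌊7.7812/1⌋ = 7.
Subsquare (5′×2.5′, letters a–x): lon ⌊1.4501/0.0833333⌋ = 17 → r; lat ⌊0.7812/0.0416667⌋ = 18 → s.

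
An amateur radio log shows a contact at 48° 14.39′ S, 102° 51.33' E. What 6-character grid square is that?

Offset from 180°W / 90°S: lon 282.8555°, lat 41.7602°.
Field: 282.8555/20 → 14 → O, 41.7602/10 → 4 → E; chars OE.
Square: 2.8555/2 → 1, 1.7602/1 → 1; chars 11.
Subsquare: 0.8555/0.0833333 → 10 → k, 0.7602/0.0416667 → 18 → s; chars ks.

OE11ks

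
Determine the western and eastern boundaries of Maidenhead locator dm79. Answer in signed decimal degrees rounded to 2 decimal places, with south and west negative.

Field D=3, M=12: +3·20° lon, +12·10° lat → SW at lon -120°, lat 30°.
Square 7, 9: +7·2° lon, +9·1° lat → SW at lon -106°, lat 39°.
Cell spans 2° lon × 1° lat.
west -106.00, east -104.00.

-106.00, -104.00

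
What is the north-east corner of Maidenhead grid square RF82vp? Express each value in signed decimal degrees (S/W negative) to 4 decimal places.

-37.3333, 177.8333

Field R=17, F=5: +17·20° lon, +5·10° lat → SW at lon 160°, lat -40°.
Square 8, 2: +8·2° lon, +2·1° lat → SW at lon 176°, lat -38°.
Subsquare v=21, p=15: +21·0.0833333° lon, +15·0.0416667° lat → SW at lon 177.75°, lat -37.375°.
Cell spans 0.0833333° lon × 0.0416667° lat. NE corner is SW corner plus one full cell.
latitude -37.3333, longitude 177.8333.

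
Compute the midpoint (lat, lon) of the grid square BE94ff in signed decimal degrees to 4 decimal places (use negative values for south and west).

-45.7708, -141.5417

Field B=1, E=4: +1·20° lon, +4·10° lat → SW at lon -160°, lat -50°.
Square 9, 4: +9·2° lon, +4·1° lat → SW at lon -142°, lat -46°.
Subsquare f=5, f=5: +5·0.0833333° lon, +5·0.0416667° lat → SW at lon -141.583°, lat -45.7917°.
Cell spans 0.0833333° lon × 0.0416667° lat. Centre is SW corner plus half of each.
latitude -45.7708, longitude -141.5417.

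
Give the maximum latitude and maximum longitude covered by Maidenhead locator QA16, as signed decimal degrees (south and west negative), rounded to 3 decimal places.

-83.000, 144.000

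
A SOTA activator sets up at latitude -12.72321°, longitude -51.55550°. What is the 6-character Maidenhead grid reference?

GH47fg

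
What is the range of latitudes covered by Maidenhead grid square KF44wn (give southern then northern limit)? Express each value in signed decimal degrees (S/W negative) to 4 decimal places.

Field K=10, F=5: +10·20° lon, +5·10° lat → SW at lon 20°, lat -40°.
Square 4, 4: +4·2° lon, +4·1° lat → SW at lon 28°, lat -36°.
Subsquare w=22, n=13: +22·0.0833333° lon, +13·0.0416667° lat → SW at lon 29.8333°, lat -35.4583°.
Cell spans 0.0833333° lon × 0.0416667° lat.
south -35.4583, north -35.4167.

-35.4583, -35.4167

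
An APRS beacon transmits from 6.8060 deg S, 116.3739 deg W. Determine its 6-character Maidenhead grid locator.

Shift to the Maidenhead origin (180°W, 90°S): lon 63.6261, lat 83.1940.
Field: 63.6261/20 → 3 → D, 83.1940/10 → 8 → I; chars DI.
Square: 3.6261/2 → 1, 3.1940/1 → 3; chars 13.
Subsquare: 1.6261/0.0833333 → 19 → t, 0.1940/0.0416667 → 4 → e; chars te.

DI13te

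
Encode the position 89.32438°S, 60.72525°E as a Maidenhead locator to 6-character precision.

Offset from 180°W / 90°S: lon 240.7253°, lat 0.6756°.
Field: 240.7253/20 → 12 → M, 0.6756/10 → 0 → A; chars MA.
Square: 0.7253/2 → 0, 0.6756/1 → 0; chars 00.
Subsquare: 0.7253/0.0833333 → 8 → i, 0.6756/0.0416667 → 16 → q; chars iq.

MA00iq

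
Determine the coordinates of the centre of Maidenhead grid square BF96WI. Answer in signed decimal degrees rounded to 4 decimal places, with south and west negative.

-33.6458, -140.1250

Field B=1, F=5: +1·20° lon, +5·10° lat → SW at lon -160°, lat -40°.
Square 9, 6: +9·2° lon, +6·1° lat → SW at lon -142°, lat -34°.
Subsquare w=22, i=8: +22·0.0833333° lon, +8·0.0416667° lat → SW at lon -140.167°, lat -33.6667°.
Cell spans 0.0833333° lon × 0.0416667° lat. Centre is SW corner plus half of each.
latitude -33.6458, longitude -140.1250.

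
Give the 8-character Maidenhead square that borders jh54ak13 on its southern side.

Latitude extended square 3; −1 → 2.
The longitude characters are unchanged.

JH54ak12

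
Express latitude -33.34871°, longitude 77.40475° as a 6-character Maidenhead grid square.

Shift to the Maidenhead origin (180°W, 90°S): lon 257.4048, lat 56.6513.
Field: lon ⌊257.4048/20⌋ = 12 → M; lat ⌊56.6513/10⌋ = 5 → F.
Square: lon ⌊17.4048/2⌋ = 8; lat ⌊6.6513/1⌋ = 6.
Subsquare: lon ⌊1.4048/0.0833333⌋ = 16 → q; lat ⌊0.6513/0.0416667⌋ = 15 → p.

MF86qp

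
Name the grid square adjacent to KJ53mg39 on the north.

KJ53mh30

Latitude extended square 9; +1 → 10, wraps to 0, carry into subsquare.
Latitude subsquare g = 6; +1 → 7 = h.
The longitude characters are unchanged.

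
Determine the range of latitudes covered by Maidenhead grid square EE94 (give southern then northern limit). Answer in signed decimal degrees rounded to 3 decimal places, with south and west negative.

Field E=4, E=4: +4·20° lon, +4·10° lat → SW at lon -100°, lat -50°.
Square 9, 4: +9·2° lon, +4·1° lat → SW at lon -82°, lat -46°.
Cell spans 2° lon × 1° lat.
south -46.000, north -45.000.

-46.000, -45.000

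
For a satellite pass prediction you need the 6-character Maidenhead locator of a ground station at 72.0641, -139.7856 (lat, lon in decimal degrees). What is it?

CQ02cb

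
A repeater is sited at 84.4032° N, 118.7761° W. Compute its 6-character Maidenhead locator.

DR04oj

Shift to the Maidenhead origin (180°W, 90°S): lon 61.2239, lat 174.4032.
Field: 61.2239/20 → 3 → D, 174.4032/10 → 17 → R; chars DR.
Square: 1.2239/2 → 0, 4.4032/1 → 4; chars 04.
Subsquare: 1.2239/0.0833333 → 14 → o, 0.4032/0.0416667 → 9 → j; chars oj.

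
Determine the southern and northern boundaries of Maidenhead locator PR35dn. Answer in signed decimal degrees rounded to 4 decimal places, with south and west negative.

Field P=15, R=17: +15·20° lon, +17·10° lat → SW at lon 120°, lat 80°.
Square 3, 5: +3·2° lon, +5·1° lat → SW at lon 126°, lat 85°.
Subsquare d=3, n=13: +3·0.0833333° lon, +13·0.0416667° lat → SW at lon 126.25°, lat 85.5417°.
Cell spans 0.0833333° lon × 0.0416667° lat.
south 85.5417, north 85.5833.

85.5417, 85.5833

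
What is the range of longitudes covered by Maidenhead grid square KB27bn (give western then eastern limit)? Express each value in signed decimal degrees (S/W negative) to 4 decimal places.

Field K=10, B=1: +10·20° lon, +1·10° lat → SW at lon 20°, lat -80°.
Square 2, 7: +2·2° lon, +7·1° lat → SW at lon 24°, lat -73°.
Subsquare b=1, n=13: +1·0.0833333° lon, +13·0.0416667° lat → SW at lon 24.0833°, lat -72.4583°.
Cell spans 0.0833333° lon × 0.0416667° lat.
west 24.0833, east 24.1667.

24.0833, 24.1667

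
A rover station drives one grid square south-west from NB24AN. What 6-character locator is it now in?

NB14xm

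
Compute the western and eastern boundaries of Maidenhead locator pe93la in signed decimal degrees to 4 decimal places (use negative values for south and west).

138.9167, 139.0000

Field P=15, E=4: +15·20° lon, +4·10° lat → SW at lon 120°, lat -50°.
Square 9, 3: +9·2° lon, +3·1° lat → SW at lon 138°, lat -47°.
Subsquare l=11, a=0: +11·0.0833333° lon, +0·0.0416667° lat → SW at lon 138.917°, lat -47°.
Cell spans 0.0833333° lon × 0.0416667° lat.
west 138.9167, east 139.0000.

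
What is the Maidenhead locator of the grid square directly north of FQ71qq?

FQ71qr

Latitude subsquare q = 16; +1 → 17 = r.
The longitude characters are unchanged.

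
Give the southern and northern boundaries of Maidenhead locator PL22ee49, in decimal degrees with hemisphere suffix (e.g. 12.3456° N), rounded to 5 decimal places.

22.20417° N, 22.20833° N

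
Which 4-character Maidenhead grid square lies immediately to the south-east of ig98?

Longitude square 9; +1 → 10, wraps to 0, carry into field.
Longitude field I = 8; +1 → 9 = J.
Latitude square 8; −1 → 7.

JG07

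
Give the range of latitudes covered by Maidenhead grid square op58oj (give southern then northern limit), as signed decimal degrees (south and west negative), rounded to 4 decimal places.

68.3750, 68.4167

Field O=14, P=15: +14·20° lon, +15·10° lat → SW at lon 100°, lat 60°.
Square 5, 8: +5·2° lon, +8·1° lat → SW at lon 110°, lat 68°.
Subsquare o=14, j=9: +14·0.0833333° lon, +9·0.0416667° lat → SW at lon 111.167°, lat 68.375°.
Cell spans 0.0833333° lon × 0.0416667° lat.
south 68.3750, north 68.4167.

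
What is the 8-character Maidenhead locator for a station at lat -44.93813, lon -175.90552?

AE25bb14

Add 180° to longitude and 90° to latitude: 4.09448, 45.06187.
Field: lon ⌊4.09448/20⌋ = 0 → A; lat ⌊45.06187/10⌋ = 4 → E.
Square: lon ⌊4.09448/2⌋ = 2; lat ⌊5.06187/1⌋ = 5.
Subsquare: lon ⌊0.09448/0.0833333⌋ = 1 → b; lat ⌊0.06187/0.0416667⌋ = 1 → b.
Extended square: lon ⌊0.01115/0.00833333⌋ = 1; lat ⌊0.02020/0.00416667⌋ = 4.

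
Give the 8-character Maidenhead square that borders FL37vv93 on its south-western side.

Longitude extended square 9; −1 → 8.
Latitude extended square 3; −1 → 2.

FL37vv82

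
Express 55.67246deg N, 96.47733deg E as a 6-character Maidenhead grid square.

NO85fq

Shift to the Maidenhead origin (180°W, 90°S): lon 276.4773, lat 145.6725.
Field: lon ⌊276.4773/20⌋ = 13 → N; lat ⌊145.6725/10⌋ = 14 → O.
Square: lon ⌊16.4773/2⌋ = 8; lat ⌊5.6725/1⌋ = 5.
Subsquare: lon ⌊0.4773/0.0833333⌋ = 5 → f; lat ⌊0.6725/0.0416667⌋ = 16 → q.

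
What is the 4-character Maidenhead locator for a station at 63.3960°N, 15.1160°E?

Add 180° to longitude and 90° to latitude: 195.12, 153.40.
Field: 195.12/20 → 9 → J, 153.40/10 → 15 → P; chars JP.
Square: 15.12/2 → 7, 3.40/1 → 3; chars 73.

JP73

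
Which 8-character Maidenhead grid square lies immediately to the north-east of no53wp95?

NO53xp06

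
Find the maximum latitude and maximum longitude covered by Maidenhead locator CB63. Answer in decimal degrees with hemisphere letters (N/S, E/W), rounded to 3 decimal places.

76.000° S, 126.000° W

Field C=2, B=1: +2·20° lon, +1·10° lat → SW at lon -140°, lat -80°.
Square 6, 3: +6·2° lon, +3·1° lat → SW at lon -128°, lat -77°.
Cell spans 2° lon × 1° lat. NE corner is SW corner plus one full cell.
latitude 76.000° S, longitude 126.000° W.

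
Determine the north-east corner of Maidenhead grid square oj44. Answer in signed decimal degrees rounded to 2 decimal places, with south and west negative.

Field O=14, J=9: +14·20° lon, +9·10° lat → SW at lon 100°, lat 0°.
Square 4, 4: +4·2° lon, +4·1° lat → SW at lon 108°, lat 4°.
Cell spans 2° lon × 1° lat. NE corner is SW corner plus one full cell.
latitude 5.00, longitude 110.00.

5.00, 110.00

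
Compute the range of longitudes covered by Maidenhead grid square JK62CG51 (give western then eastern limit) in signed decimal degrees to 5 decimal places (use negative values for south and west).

Field J=9, K=10: +9·20° lon, +10·10° lat → SW at lon 0°, lat 10°.
Square 6, 2: +6·2° lon, +2·1° lat → SW at lon 12°, lat 12°.
Subsquare c=2, g=6: +2·0.0833333° lon, +6·0.0416667° lat → SW at lon 12.1667°, lat 12.25°.
Extended square 5, 1: +5·0.00833333° lon, +1·0.00416667° lat → SW at lon 12.2083°, lat 12.2542°.
Cell spans 0.00833333° lon × 0.00416667° lat.
west 12.20833, east 12.21667.

12.20833, 12.21667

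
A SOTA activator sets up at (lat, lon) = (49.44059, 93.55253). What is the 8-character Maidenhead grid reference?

Offset from 180°W / 90°S: lon 273.55253°, lat 139.44059°.
Field (20°×10°, letters A–R): lon ⌊273.55253/20⌋ = 13 → N; lat ⌊139.44059/10⌋ = 13 → N.
Square (2°×1°, digits 0–9): lon ⌊13.55253/2⌋ = 6; lat ⌊9.44059/1⌋ = 9.
Subsquare (5′×2.5′, letters a–x): lon ⌊1.55253/0.0833333⌋ = 18 → s; lat ⌊0.44059/0.0416667⌋ = 10 → k.
Extended square (30″×15″, digits 0–9): lon ⌊0.05253/0.00833333⌋ = 6; lat ⌊0.02392/0.00416667⌋ = 5.

NN69sk65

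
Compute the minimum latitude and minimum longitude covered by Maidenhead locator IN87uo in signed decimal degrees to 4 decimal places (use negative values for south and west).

Field I=8, N=13: +8·20° lon, +13·10° lat → SW at lon -20°, lat 40°.
Square 8, 7: +8·2° lon, +7·1° lat → SW at lon -4°, lat 47°.
Subsquare u=20, o=14: +20·0.0833333° lon, +14·0.0416667° lat → SW at lon -2.33333°, lat 47.5833°.
latitude 47.5833, longitude -2.3333.

47.5833, -2.3333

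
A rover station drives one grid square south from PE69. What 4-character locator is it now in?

Latitude square 9; −1 → 8.
The longitude characters are unchanged.

PE68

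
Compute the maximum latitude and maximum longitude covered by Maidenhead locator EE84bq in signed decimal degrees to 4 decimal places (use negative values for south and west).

Field E=4, E=4: +4·20° lon, +4·10° lat → SW at lon -100°, lat -50°.
Square 8, 4: +8·2° lon, +4·1° lat → SW at lon -84°, lat -46°.
Subsquare b=1, q=16: +1·0.0833333° lon, +16·0.0416667° lat → SW at lon -83.9167°, lat -45.3333°.
Cell spans 0.0833333° lon × 0.0416667° lat. NE corner is SW corner plus one full cell.
latitude -45.2917, longitude -83.8333.

-45.2917, -83.8333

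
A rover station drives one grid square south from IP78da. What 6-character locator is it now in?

IP77dx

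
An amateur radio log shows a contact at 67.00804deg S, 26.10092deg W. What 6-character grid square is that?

HC62wx

Offset from 180°W / 90°S: lon 153.8991°, lat 22.9920°.
Field: 153.8991/20 → 7 → H, 22.9920/10 → 2 → C; chars HC.
Square: 13.8991/2 → 6, 2.9920/1 → 2; chars 62.
Subsquare: 1.8991/0.0833333 → 22 → w, 0.9920/0.0416667 → 23 → x; chars wx.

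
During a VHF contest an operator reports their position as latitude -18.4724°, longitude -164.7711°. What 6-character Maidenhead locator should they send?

AH71om

Add 180° to longitude and 90° to latitude: 15.2289, 71.5276.
Field (20°×10°, letters A–R): lon ⌊15.2289/20⌋ = 0 → A; lat ⌊71.5276/10⌋ = 7 → H.
Square (2°×1°, digits 0–9): lon ⌊15.2289/2⌋ = 7; lat ⌊1.5276/1⌋ = 1.
Subsquare (5′×2.5′, letters a–x): lon ⌊1.2289/0.0833333⌋ = 14 → o; lat ⌊0.5276/0.0416667⌋ = 12 → m.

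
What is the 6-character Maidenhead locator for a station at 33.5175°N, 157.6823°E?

Offset from 180°W / 90°S: lon 337.6823°, lat 123.5175°.
Field: 337.6823/20 → 16 → Q, 123.5175/10 → 12 → M; chars QM.
Square: 17.6823/2 → 8, 3.5175/1 → 3; chars 83.
Subsquare: 1.6823/0.0833333 → 20 → u, 0.5175/0.0416667 → 12 → m; chars um.

QM83um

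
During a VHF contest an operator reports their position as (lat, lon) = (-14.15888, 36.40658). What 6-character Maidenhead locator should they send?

Offset from 180°W / 90°S: lon 216.4066°, lat 75.8411°.
Field: lon ⌊216.4066/20⌋ = 10 → K; lat ⌊75.8411/10⌋ = 7 → H.
Square: lon ⌊16.4066/2⌋ = 8; lat ⌊5.8411/1⌋ = 5.
Subsquare: lon ⌊0.4066/0.0833333⌋ = 4 → e; lat ⌊0.8411/0.0416667⌋ = 20 → u.

KH85eu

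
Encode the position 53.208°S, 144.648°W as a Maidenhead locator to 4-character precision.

BD76

Add 180° to longitude and 90° to latitude: 35.35, 36.79.
Field: 35.35/20 → 1 → B, 36.79/10 → 3 → D; chars BD.
Square: 15.35/2 → 7, 6.79/1 → 6; chars 76.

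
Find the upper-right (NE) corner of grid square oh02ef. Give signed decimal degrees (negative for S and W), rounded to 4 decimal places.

-17.7500, 100.4167

Field O=14, H=7: +14·20° lon, +7·10° lat → SW at lon 100°, lat -20°.
Square 0, 2: +0·2° lon, +2·1° lat → SW at lon 100°, lat -18°.
Subsquare e=4, f=5: +4·0.0833333° lon, +5·0.0416667° lat → SW at lon 100.333°, lat -17.7917°.
Cell spans 0.0833333° lon × 0.0416667° lat. NE corner is SW corner plus one full cell.
latitude -17.7500, longitude 100.4167.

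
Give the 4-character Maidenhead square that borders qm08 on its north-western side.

Longitude square 0; −1 → -1, wraps to 9, carry into field.
Longitude field Q = 16; −1 → 15 = P.
Latitude square 8; +1 → 9.

PM99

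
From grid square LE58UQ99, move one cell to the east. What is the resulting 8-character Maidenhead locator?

Longitude extended square 9; +1 → 10, wraps to 0, carry into subsquare.
Longitude subsquare u = 20; +1 → 21 = v.
The latitude characters are unchanged.

LE58vq09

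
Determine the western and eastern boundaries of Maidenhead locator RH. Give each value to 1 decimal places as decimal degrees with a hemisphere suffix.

160.0° E, 180.0° E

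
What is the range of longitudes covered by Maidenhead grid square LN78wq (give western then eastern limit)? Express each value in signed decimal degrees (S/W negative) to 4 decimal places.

Field L=11, N=13: +11·20° lon, +13·10° lat → SW at lon 40°, lat 40°.
Square 7, 8: +7·2° lon, +8·1° lat → SW at lon 54°, lat 48°.
Subsquare w=22, q=16: +22·0.0833333° lon, +16·0.0416667° lat → SW at lon 55.8333°, lat 48.6667°.
Cell spans 0.0833333° lon × 0.0416667° lat.
west 55.8333, east 55.9167.

55.8333, 55.9167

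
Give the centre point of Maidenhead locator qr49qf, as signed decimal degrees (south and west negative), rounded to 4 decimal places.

Field Q=16, R=17: +16·20° lon, +17·10° lat → SW at lon 140°, lat 80°.
Square 4, 9: +4·2° lon, +9·1° lat → SW at lon 148°, lat 89°.
Subsquare q=16, f=5: +16·0.0833333° lon, +5·0.0416667° lat → SW at lon 149.333°, lat 89.2083°.
Cell spans 0.0833333° lon × 0.0416667° lat. Centre is SW corner plus half of each.
latitude 89.2292, longitude 149.3750.

89.2292, 149.3750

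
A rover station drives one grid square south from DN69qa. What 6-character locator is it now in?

DN68qx

Latitude subsquare a = 0; −1 → -1, wraps to 23 = x, carry into square.
Latitude square 9; −1 → 8.
The longitude characters are unchanged.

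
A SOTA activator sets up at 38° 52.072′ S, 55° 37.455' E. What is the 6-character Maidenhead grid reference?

Offset from 180°W / 90°S: lon 235.6243°, lat 51.1321°.
Field: lon ⌊235.6243/20⌋ = 11 → L; lat ⌊51.1321/10⌋ = 5 → F.
Square: lon ⌊15.6243/2⌋ = 7; lat ⌊1.1321/1⌋ = 1.
Subsquare: lon ⌊1.6243/0.0833333⌋ = 19 → t; lat ⌊0.1321/0.0416667⌋ = 3 → d.

LF71td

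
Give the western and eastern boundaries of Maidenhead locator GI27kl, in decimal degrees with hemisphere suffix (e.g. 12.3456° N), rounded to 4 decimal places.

55.1667° W, 55.0833° W

Field G=6, I=8: +6·20° lon, +8·10° lat → SW at lon -60°, lat -10°.
Square 2, 7: +2·2° lon, +7·1° lat → SW at lon -56°, lat -3°.
Subsquare k=10, l=11: +10·0.0833333° lon, +11·0.0416667° lat → SW at lon -55.1667°, lat -2.54167°.
Cell spans 0.0833333° lon × 0.0416667° lat.
west 55.1667° W, east 55.0833° W.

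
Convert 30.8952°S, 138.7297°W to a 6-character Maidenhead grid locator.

CF09pc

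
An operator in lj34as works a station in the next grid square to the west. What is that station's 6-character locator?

Longitude subsquare a = 0; −1 → -1, wraps to 23 = x, carry into square.
Longitude square 3; −1 → 2.
The latitude characters are unchanged.

LJ24xs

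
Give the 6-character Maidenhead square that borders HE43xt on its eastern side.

Longitude subsquare x = 23; +1 → 24, wraps to 0 = a, carry into square.
Longitude square 4; +1 → 5.
The latitude characters are unchanged.

HE53at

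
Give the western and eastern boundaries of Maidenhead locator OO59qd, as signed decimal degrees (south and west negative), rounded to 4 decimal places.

111.3333, 111.4167

Field O=14, O=14: +14·20° lon, +14·10° lat → SW at lon 100°, lat 50°.
Square 5, 9: +5·2° lon, +9·1° lat → SW at lon 110°, lat 59°.
Subsquare q=16, d=3: +16·0.0833333° lon, +3·0.0416667° lat → SW at lon 111.333°, lat 59.125°.
Cell spans 0.0833333° lon × 0.0416667° lat.
west 111.3333, east 111.4167.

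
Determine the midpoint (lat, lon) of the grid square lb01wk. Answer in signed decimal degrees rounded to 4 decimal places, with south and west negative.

Field L=11, B=1: +11·20° lon, +1·10° lat → SW at lon 40°, lat -80°.
Square 0, 1: +0·2° lon, +1·1° lat → SW at lon 40°, lat -79°.
Subsquare w=22, k=10: +22·0.0833333° lon, +10·0.0416667° lat → SW at lon 41.8333°, lat -78.5833°.
Cell spans 0.0833333° lon × 0.0416667° lat. Centre is SW corner plus half of each.
latitude -78.5625, longitude 41.8750.

-78.5625, 41.8750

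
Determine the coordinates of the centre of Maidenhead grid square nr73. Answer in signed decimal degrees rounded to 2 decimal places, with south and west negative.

Field N=13, R=17: +13·20° lon, +17·10° lat → SW at lon 80°, lat 80°.
Square 7, 3: +7·2° lon, +3·1° lat → SW at lon 94°, lat 83°.
Cell spans 2° lon × 1° lat. Centre is SW corner plus half of each.
latitude 83.50, longitude 95.00.

83.50, 95.00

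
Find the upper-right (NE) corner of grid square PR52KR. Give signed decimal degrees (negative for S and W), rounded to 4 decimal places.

82.7500, 130.9167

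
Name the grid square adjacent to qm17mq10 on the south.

Latitude extended square 0; −1 → -1, wraps to 9, carry into subsquare.
Latitude subsquare q = 16; −1 → 15 = p.
The longitude characters are unchanged.

QM17mp19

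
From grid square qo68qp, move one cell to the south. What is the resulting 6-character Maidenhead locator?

Latitude subsquare p = 15; −1 → 14 = o.
The longitude characters are unchanged.

QO68qo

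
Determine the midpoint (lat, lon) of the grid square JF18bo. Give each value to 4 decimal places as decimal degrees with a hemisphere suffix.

31.3958° S, 2.1250° E

Field J=9, F=5: +9·20° lon, +5·10° lat → SW at lon 0°, lat -40°.
Square 1, 8: +1·2° lon, +8·1° lat → SW at lon 2°, lat -32°.
Subsquare b=1, o=14: +1·0.0833333° lon, +14·0.0416667° lat → SW at lon 2.08333°, lat -31.4167°.
Cell spans 0.0833333° lon × 0.0416667° lat. Centre is SW corner plus half of each.
latitude 31.3958° S, longitude 2.1250° E.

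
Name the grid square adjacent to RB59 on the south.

RB58

Latitude square 9; −1 → 8.
The longitude characters are unchanged.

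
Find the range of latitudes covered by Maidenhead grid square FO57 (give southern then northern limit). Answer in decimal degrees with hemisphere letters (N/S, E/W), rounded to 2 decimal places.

Field F=5, O=14: +5·20° lon, +14·10° lat → SW at lon -80°, lat 50°.
Square 5, 7: +5·2° lon, +7·1° lat → SW at lon -70°, lat 57°.
Cell spans 2° lon × 1° lat.
south 57.00° N, north 58.00° N.

57.00° N, 58.00° N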